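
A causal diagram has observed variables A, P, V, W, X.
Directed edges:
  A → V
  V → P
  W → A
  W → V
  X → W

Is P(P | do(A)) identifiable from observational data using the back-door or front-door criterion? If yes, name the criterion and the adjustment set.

desc(A)\{A}={P,V}; candidates ⊆ {W,X}.
size 0: {}; under {} A still reaches {P,V,W,X} ∋ P.
{W}: A⊥P given {W} in G with A→· removed — back-door holds.
P(P|do(A)) = Σ_{W} P(P|A,W)·P(W).

P(P|do(A)): backdoor, adjust for {W}.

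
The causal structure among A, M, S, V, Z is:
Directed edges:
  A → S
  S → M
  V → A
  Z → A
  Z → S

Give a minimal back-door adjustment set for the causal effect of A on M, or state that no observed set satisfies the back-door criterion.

desc(A)\{A}={M,S}; candidates ⊆ {V,Z}.
size 0: {}; under {} A still reaches {M,S,V,Z} ∋ M.
{Z}: A⊥M given {Z} in G with A→· removed — back-door holds.

A→M: minimal back-door set {Z}.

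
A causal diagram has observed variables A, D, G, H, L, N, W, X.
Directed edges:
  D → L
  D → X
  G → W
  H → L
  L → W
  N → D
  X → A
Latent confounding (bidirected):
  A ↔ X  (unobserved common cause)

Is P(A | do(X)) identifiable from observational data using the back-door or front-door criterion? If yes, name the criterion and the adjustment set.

desc(X)\{X}={A}; candidates ⊆ {D,G,H,L,N,W}.
X↔A: latent back-door arc(s) into X.
size 0: {}; under {} X still reaches {A,D,L,N,W} ∋ A.
size 1: {D}, {G}, {H} …(+3); under {D} X still reaches {A} ∋ A.
size 2: {D,G}, {D,H}, {D,L} …(+12); under {D,G} X still reaches {A} ∋ A.
X↔A cannot be blocked by any observed set — no back-door set.
No mediator lies on a directed X→…→A path.
Neither criterion identifies P(A|do(X)) in this graph.

P(A|do(X)): not identifiable (no BD/FD set).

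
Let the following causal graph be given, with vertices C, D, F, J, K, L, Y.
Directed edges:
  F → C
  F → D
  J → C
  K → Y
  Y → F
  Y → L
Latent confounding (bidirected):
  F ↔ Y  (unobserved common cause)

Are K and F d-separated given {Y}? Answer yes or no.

No — K and F are d-connected given {Y}.

Bayes-Ball from K | {Y} reaches {C,D,F}.
F ∈ reach(K|{Y}) ⇒ K ⊥̸ F | {Y}.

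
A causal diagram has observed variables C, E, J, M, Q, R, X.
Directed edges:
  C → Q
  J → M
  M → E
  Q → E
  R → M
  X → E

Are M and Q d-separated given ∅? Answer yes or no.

Bayes-Ball from M | ∅ reaches {E,J,R}.
Q ∉ reach(M|∅) ⇒ M ⊥ Q | ∅.

Yes — M ⊥ Q | ∅.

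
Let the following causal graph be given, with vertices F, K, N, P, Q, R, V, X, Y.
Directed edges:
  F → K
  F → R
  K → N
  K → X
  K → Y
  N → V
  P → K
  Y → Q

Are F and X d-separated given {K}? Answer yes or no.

Bayes-Ball from F | {K} reaches {P,R}.
X ∉ reach(F|{K}) ⇒ F ⊥ X | {K}.

Yes — F ⊥ X | {K}.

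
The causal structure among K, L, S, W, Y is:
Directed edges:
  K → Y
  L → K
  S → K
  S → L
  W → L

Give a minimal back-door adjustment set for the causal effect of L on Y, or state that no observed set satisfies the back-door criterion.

L→Y: minimal back-door set {S}.

desc(L)\{L}={K,Y}; candidates ⊆ {S,W}.
size 0: {}; under {} L still reaches {K,S,W,Y} ∋ Y.
{S}: L⊥Y given {S} in G with L→· removed — back-door holds.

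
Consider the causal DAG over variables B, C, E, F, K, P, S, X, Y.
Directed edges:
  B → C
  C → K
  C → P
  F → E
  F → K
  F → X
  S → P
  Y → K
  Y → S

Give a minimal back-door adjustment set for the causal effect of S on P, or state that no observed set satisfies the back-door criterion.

S→P: minimal back-door set ∅.

desc(S)\{S}={P}; candidates ⊆ {B,C,E,F,K,X,Y}.
∅: S⊥P given ∅ in G with S→· removed — back-door holds.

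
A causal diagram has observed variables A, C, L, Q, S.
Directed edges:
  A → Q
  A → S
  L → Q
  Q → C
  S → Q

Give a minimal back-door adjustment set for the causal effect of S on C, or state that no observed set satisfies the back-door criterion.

desc(S)\{S}={C,Q}; candidates ⊆ {A,L}.
size 0: {}; under {} S still reaches {A,C,Q} ∋ C.
{A}: S⊥C given {A} in G with S→· removed — back-door holds.

S→C: minimal back-door set {A}.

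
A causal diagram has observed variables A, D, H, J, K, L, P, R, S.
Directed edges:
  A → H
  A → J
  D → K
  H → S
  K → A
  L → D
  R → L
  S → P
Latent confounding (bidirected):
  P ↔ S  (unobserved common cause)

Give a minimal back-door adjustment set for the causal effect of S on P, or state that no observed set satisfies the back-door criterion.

S→P: no observed back-door set.

desc(S)\{S}={P}; candidates ⊆ {A,D,H,J,K,L,R}.
S↔P: latent back-door arc(s) into S.
size 0: {}; under {} S still reaches {A,D,H,J,K,L,P,R} ∋ P.
size 1: {A}, {D}, {H} …(+4); under {A} S still reaches {H,P} ∋ P.
size 2: {A,D}, {A,H}, {A,J} …(+18); under {A,D} S still reaches {H,P} ∋ P.
S↔P cannot be blocked by any observed set — no back-door set.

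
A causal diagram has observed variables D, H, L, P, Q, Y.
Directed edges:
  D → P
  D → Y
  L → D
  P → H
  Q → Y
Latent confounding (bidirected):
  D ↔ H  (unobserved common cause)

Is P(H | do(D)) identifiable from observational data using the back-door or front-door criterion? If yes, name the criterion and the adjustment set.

desc(D)\{D}={H,P,Y}; candidates ⊆ {L,Q}.
D↔H: latent back-door arc(s) into D.
size 0: {}; under {} D still reaches {H,L} ∋ H.
size 1: {L}, {Q}; under {L} D still reaches {H} ∋ H.
size 2: {L,Q}; under {L,Q} D still reaches {H} ∋ H.
D↔H cannot be blocked by any observed set — no back-door set.
{P}: (i) intercepts every directed D→H path; (ii) no back-door D→{P}; (iii) {D} blocks every back-door {P}→H. Front-door holds.
P(H|do(D)) = Σ_{P} P(P|D) Σ_{D'} P(H|P,D')P(D').

P(H|do(D)): frontdoor, adjust for {P}.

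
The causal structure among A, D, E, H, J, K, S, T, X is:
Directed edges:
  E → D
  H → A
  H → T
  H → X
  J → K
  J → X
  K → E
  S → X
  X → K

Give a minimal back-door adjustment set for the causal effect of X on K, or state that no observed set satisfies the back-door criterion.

desc(X)\{X}={D,E,K}; candidates ⊆ {A,H,J,S,T}.
size 0: {}; under {} X still reaches {A,D,E,H,J,K,S,T} ∋ K.
{J}: X⊥K given {J} in G with X→· removed — back-door holds.

X→K: minimal back-door set {J}.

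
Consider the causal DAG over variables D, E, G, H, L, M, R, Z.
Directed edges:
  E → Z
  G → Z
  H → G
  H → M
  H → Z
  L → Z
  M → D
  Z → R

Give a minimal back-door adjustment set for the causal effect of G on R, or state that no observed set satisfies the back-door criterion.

desc(G)\{G}={R,Z}; candidates ⊆ {D,E,H,L,M}.
size 0: {}; under {} G still reaches {D,H,M,R,Z} ∋ R.
{H}: G⊥R given {H} in G with G→· removed — back-door holds.

G→R: minimal back-door set {H}.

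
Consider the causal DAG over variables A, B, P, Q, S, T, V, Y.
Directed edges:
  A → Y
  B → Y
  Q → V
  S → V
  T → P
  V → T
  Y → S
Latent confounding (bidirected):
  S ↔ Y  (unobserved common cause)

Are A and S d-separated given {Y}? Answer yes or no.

Bayes-Ball from A | {Y} reaches {B,P,S,T,V}.
S ∈ reach(A|{Y}) ⇒ A ⊥̸ S | {Y}.

No — A and S are d-connected given {Y}.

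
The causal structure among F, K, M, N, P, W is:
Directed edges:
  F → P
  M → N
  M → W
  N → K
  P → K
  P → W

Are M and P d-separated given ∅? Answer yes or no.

Yes — M ⊥ P | ∅.

Bayes-Ball from M | ∅ reaches {K,N,W}.
P ∉ reach(M|∅) ⇒ M ⊥ P | ∅.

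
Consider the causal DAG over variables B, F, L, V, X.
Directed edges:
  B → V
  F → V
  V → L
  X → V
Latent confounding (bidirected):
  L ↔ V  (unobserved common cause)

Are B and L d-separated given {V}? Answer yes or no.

Bayes-Ball from B | {V} reaches {F,L,X}.
L ∈ reach(B|{V}) ⇒ B ⊥̸ L | {V}.

No — B and L are d-connected given {V}.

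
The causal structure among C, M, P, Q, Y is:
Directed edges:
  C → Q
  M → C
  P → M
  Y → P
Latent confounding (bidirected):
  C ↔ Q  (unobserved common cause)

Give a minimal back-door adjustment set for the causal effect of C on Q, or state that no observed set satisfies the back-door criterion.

C→Q: no observed back-door set.

desc(C)\{C}={Q}; candidates ⊆ {M,P,Y}.
C↔Q: latent back-door arc(s) into C.
size 0: {}; under {} C still reaches {M,P,Q,Y} ∋ Q.
size 1: {M}, {P}, {Y}; under {M} C still reaches {Q} ∋ Q.
size 2: {M,P}, {M,Y}, {P,Y}; under {M,P} C still reaches {Q} ∋ Q.
C↔Q cannot be blocked by any observed set — no back-door set.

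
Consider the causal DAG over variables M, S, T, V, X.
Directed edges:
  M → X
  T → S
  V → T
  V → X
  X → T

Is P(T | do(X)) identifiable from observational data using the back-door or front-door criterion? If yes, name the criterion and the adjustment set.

P(T|do(X)): backdoor, adjust for {V}.

desc(X)\{X}={S,T}; candidates ⊆ {M,V}.
size 0: {}; under {} X still reaches {M,S,T,V} ∋ T.
{V}: X⊥T given {V} in G with X→· removed — back-door holds.
P(T|do(X)) = Σ_{V} P(T|X,V)·P(V).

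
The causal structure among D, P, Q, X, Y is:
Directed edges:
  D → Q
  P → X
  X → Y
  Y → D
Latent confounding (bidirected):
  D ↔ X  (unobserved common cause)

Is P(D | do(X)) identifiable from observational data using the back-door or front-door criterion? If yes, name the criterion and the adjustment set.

desc(X)\{X}={D,Q,Y}; candidates ⊆ {P}.
X↔D: latent back-door arc(s) into X.
size 0: {}; under {} X still reaches {D,P,Q} ∋ D.
size 1: {P}; under {P} X still reaches {D,Q} ∋ D.
X↔D cannot be blocked by any observed set — no back-door set.
{Y}: (i) intercepts every directed X→D path; (ii) no back-door X→{Y}; (iii) {X} blocks every back-door {Y}→D. Front-door holds.
P(D|do(X)) = Σ_{Y} P(Y|X) Σ_{X'} P(D|Y,X')P(X').

P(D|do(X)): frontdoor, adjust for {Y}.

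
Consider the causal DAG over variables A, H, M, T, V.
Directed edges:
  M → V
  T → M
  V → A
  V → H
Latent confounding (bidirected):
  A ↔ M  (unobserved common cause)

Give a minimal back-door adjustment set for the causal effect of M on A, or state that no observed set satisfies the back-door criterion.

M→A: no observed back-door set.

desc(M)\{M}={A,H,V}; candidates ⊆ {T}.
M↔A: latent back-door arc(s) into M.
size 0: {}; under {} M still reaches {A,T} ∋ A.
size 1: {T}; under {T} M still reaches {A} ∋ A.
M↔A cannot be blocked by any observed set — no back-door set.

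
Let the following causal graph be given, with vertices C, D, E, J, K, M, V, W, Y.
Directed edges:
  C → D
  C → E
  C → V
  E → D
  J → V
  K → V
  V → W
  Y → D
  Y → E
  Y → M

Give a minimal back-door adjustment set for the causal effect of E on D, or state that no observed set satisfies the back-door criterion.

E→D: minimal back-door set {C, Y}.

desc(E)\{E}={D}; candidates ⊆ {C,J,K,M,V,W,Y}.
size 0: {}; under {} E still reaches {C,D,M,V,W,Y} ∋ D.
size 1: {C}, {J}, {K} …(+4); under {C} E still reaches {D,M,Y} ∋ D.
{C,Y}: E⊥D given {C,Y} in G with E→· removed — back-door holds.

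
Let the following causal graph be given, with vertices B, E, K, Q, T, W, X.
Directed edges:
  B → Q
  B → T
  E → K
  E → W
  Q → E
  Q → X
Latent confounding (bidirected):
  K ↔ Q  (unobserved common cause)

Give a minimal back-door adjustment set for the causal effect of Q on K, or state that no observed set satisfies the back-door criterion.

Q→K: no observed back-door set.

desc(Q)\{Q}={E,K,W,X}; candidates ⊆ {B,T}.
Q↔K: latent back-door arc(s) into Q.
size 0: {}; under {} Q still reaches {B,K,T} ∋ K.
size 1: {B}, {T}; under {B} Q still reaches {K} ∋ K.
size 2: {B,T}; under {B,T} Q still reaches {K} ∋ K.
Q↔K cannot be blocked by any observed set — no back-door set.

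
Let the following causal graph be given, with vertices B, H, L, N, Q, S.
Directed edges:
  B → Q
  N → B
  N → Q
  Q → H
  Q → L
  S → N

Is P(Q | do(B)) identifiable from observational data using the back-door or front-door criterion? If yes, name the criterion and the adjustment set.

desc(B)\{B}={H,L,Q}; candidates ⊆ {N,S}.
size 0: {}; under {} B still reaches {H,L,N,Q,S} ∋ Q.
{N}: B⊥Q given {N} in G with B→· removed — back-door holds.
P(Q|do(B)) = Σ_{N} P(Q|B,N)·P(N).

P(Q|do(B)): backdoor, adjust for {N}.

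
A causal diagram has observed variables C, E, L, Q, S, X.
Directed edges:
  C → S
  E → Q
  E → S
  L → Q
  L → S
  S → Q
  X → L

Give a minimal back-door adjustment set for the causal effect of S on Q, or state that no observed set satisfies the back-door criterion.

S→Q: minimal back-door set {E, L}.

desc(S)\{S}={Q}; candidates ⊆ {C,E,L,X}.
size 0: {}; under {} S still reaches {C,E,L,Q,X} ∋ Q.
size 1: {C}, {E}, {L} …(+1); under {C} S still reaches {E,L,Q,X} ∋ Q.
{E,L}: S⊥Q given {E,L} in G with S→· removed — back-door holds.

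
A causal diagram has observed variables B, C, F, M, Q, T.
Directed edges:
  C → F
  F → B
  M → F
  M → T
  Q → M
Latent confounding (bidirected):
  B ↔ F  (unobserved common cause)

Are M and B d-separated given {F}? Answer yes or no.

Bayes-Ball from M | {F} reaches {B,C,Q,T}.
B ∈ reach(M|{F}) ⇒ M ⊥̸ B | {F}.

No — M and B are d-connected given {F}.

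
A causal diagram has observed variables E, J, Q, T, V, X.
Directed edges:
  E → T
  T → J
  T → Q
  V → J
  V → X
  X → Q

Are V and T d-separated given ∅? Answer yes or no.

Bayes-Ball from V | ∅ reaches {J,Q,X}.
T ∉ reach(V|∅) ⇒ V ⊥ T | ∅.

Yes — V ⊥ T | ∅.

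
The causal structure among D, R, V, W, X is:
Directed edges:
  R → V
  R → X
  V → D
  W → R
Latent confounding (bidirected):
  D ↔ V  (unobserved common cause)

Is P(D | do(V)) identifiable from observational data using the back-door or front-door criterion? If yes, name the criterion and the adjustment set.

desc(V)\{V}={D}; candidates ⊆ {R,W,X}.
V↔D: latent back-door arc(s) into V.
size 0: {}; under {} V still reaches {D,R,W,X} ∋ D.
size 1: {R}, {W}, {X}; under {R} V still reaches {D} ∋ D.
size 2: {R,W}, {R,X}, {W,X}; under {R,W} V still reaches {D} ∋ D.
V↔D cannot be blocked by any observed set — no back-door set.
No mediator lies on a directed V→…→D path.
Neither criterion identifies P(D|do(V)) in this graph.

P(D|do(V)): not identifiable (no BD/FD set).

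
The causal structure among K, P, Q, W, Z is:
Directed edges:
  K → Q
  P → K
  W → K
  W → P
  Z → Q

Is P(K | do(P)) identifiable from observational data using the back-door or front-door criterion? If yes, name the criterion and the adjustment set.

P(K|do(P)): backdoor, adjust for {W}.

desc(P)\{P}={K,Q}; candidates ⊆ {W,Z}.
size 0: {}; under {} P still reaches {K,Q,W} ∋ K.
{W}: P⊥K given {W} in G with P→· removed — back-door holds.
P(K|do(P)) = Σ_{W} P(K|P,W)·P(W).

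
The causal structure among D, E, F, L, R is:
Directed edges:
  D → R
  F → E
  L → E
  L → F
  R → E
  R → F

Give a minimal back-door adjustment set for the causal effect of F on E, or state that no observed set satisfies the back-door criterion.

F→E: minimal back-door set {L, R}.

desc(F)\{F}={E}; candidates ⊆ {D,L,R}.
size 0: {}; under {} F still reaches {D,E,L,R} ∋ E.
size 1: {D}, {L}, {R}; under {D} F still reaches {E,L,R} ∋ E.
{L,R}: F⊥E given {L,R} in G with F→· removed — back-door holds.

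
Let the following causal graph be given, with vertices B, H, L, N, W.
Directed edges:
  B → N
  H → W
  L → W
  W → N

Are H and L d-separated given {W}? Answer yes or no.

No — H and L are d-connected given {W}.

Bayes-Ball from H | {W} reaches {L}.
L ∈ reach(H|{W}) ⇒ H ⊥̸ L | {W}.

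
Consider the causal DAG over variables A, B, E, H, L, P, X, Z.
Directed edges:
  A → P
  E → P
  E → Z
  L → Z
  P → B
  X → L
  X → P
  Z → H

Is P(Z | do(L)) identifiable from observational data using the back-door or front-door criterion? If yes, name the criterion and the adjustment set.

P(Z|do(L)): backdoor, adjust for ∅.

desc(L)\{L}={H,Z}; candidates ⊆ {A,B,E,P,X}.
∅: L⊥Z given ∅ in G with L→· removed — back-door holds.
P(Z|do(L)) = P(Z|L) — no adjustment needed.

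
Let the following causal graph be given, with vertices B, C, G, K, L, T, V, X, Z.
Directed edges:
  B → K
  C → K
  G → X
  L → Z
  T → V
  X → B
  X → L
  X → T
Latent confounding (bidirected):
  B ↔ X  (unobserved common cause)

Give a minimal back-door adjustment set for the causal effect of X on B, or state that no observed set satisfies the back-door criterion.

X→B: no observed back-door set.

desc(X)\{X}={B,K,L,T,V,Z}; candidates ⊆ {C,G}.
X↔B: latent back-door arc(s) into X.
size 0: {}; under {} X still reaches {B,G,K} ∋ B.
size 1: {C}, {G}; under {C} X still reaches {B,G,K} ∋ B.
size 2: {C,G}; under {C,G} X still reaches {B,K} ∋ B.
X↔B cannot be blocked by any observed set — no back-door set.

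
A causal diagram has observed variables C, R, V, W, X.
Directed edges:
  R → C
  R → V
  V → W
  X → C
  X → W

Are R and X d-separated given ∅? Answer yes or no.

Bayes-Ball from R | ∅ reaches {C,V,W}.
X ∉ reach(R|∅) ⇒ R ⊥ X | ∅.

Yes — R ⊥ X | ∅.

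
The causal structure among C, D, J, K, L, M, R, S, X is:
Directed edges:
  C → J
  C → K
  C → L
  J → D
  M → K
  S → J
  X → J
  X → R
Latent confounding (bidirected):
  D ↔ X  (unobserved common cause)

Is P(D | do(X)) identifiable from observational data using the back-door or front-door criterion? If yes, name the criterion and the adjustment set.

P(D|do(X)): frontdoor, adjust for {J}.

desc(X)\{X}={D,J,R}; candidates ⊆ {C,K,L,M,S}.
X↔D: latent back-door arc(s) into X.
size 0: {}; under {} X still reaches {D} ∋ D.
size 1: {C}, {K}, {L} …(+2); under {C} X still reaches {D} ∋ D.
size 2: {C,K}, {C,L}, {C,M} …(+7); under {C,K} X still reaches {D} ∋ D.
X↔D cannot be blocked by any observed set — no back-door set.
{J}: (i) intercepts every directed X→D path; (ii) no back-door X→{J}; (iii) {X} blocks every back-door {J}→D. Front-door holds.
P(D|do(X)) = Σ_{J} P(J|X) Σ_{X'} P(D|J,X')P(X').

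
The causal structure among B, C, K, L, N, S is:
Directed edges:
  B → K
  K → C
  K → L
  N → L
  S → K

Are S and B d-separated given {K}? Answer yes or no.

Bayes-Ball from S | {K} reaches {B}.
B ∈ reach(S|{K}) ⇒ S ⊥̸ B | {K}.

No — S and B are d-connected given {K}.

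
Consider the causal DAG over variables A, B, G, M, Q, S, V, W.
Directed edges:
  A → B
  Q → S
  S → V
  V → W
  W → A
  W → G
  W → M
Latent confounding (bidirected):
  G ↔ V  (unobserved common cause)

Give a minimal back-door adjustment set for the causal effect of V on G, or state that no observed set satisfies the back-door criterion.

desc(V)\{V}={A,B,G,M,W}; candidates ⊆ {Q,S}.
V↔G: latent back-door arc(s) into V.
size 0: {}; under {} V still reaches {G,Q,S} ∋ G.
size 1: {Q}, {S}; under {Q} V still reaches {G,S} ∋ G.
size 2: {Q,S}; under {Q,S} V still reaches {G} ∋ G.
V↔G cannot be blocked by any observed set — no back-door set.

V→G: no observed back-door set.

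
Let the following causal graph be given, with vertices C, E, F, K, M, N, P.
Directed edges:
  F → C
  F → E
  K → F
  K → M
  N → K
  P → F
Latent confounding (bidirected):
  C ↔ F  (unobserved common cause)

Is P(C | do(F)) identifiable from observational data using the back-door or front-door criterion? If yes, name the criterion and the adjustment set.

desc(F)\{F}={C,E}; candidates ⊆ {K,M,N,P}.
F↔C: latent back-door arc(s) into F.
size 0: {}; under {} F still reaches {C,K,M,N,P} ∋ C.
size 1: {K}, {M}, {N} …(+1); under {K} F still reaches {C,P} ∋ C.
size 2: {K,M}, {K,N}, {K,P} …(+3); under {K,M} F still reaches {C,P} ∋ C.
F↔C cannot be blocked by any observed set — no back-door set.
No mediator lies on a directed F→…→C path.
Neither criterion identifies P(C|do(F)) in this graph.

P(C|do(F)): not identifiable (no BD/FD set).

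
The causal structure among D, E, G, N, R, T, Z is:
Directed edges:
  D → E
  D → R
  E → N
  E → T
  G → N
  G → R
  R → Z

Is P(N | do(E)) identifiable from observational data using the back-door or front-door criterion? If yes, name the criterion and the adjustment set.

P(N|do(E)): backdoor, adjust for ∅.

desc(E)\{E}={N,T}; candidates ⊆ {D,G,R,Z}.
∅: E⊥N given ∅ in G with E→· removed — back-door holds.
P(N|do(E)) = P(N|E) — no adjustment needed.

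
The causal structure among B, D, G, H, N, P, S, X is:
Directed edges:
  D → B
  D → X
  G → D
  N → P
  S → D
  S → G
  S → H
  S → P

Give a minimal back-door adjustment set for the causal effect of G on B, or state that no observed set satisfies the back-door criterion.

desc(G)\{G}={B,D,X}; candidates ⊆ {H,N,P,S}.
size 0: {}; under {} G still reaches {B,D,H,P,S,X} ∋ B.
{S}: G⊥B given {S} in G with G→· removed — back-door holds.

G→B: minimal back-door set {S}.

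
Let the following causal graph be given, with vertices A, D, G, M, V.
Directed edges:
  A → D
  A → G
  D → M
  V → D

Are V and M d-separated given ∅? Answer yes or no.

Bayes-Ball from V | ∅ reaches {D,M}.
M ∈ reach(V|∅) ⇒ V ⊥̸ M | ∅.

No — V and M are d-connected given ∅.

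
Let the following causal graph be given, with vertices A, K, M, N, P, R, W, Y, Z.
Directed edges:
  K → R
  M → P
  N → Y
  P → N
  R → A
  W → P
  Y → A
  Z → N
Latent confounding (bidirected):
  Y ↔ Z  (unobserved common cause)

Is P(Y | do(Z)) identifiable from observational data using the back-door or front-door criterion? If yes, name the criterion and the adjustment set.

desc(Z)\{Z}={A,N,Y}; candidates ⊆ {K,M,P,R,W}.
Z↔Y: latent back-door arc(s) into Z.
size 0: {}; under {} Z still reaches {A,Y} ∋ Y.
size 1: {K}, {M}, {P} …(+2); under {K} Z still reaches {A,Y} ∋ Y.
size 2: {K,M}, {K,P}, {K,R} …(+7); under {K,M} Z still reaches {A,Y} ∋ Y.
Z↔Y cannot be blocked by any observed set — no back-door set.
{N}: (i) intercepts every directed Z→Y path; (ii) no back-door Z→{N}; (iii) {Z} blocks every back-door {N}→Y. Front-door holds.
P(Y|do(Z)) = Σ_{N} P(N|Z) Σ_{Z'} P(Y|N,Z')P(Z').

P(Y|do(Z)): frontdoor, adjust for {N}.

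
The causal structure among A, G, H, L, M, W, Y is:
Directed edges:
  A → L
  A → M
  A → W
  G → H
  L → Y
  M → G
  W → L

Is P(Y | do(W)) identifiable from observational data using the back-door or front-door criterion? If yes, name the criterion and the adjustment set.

P(Y|do(W)): backdoor, adjust for {A}.

desc(W)\{W}={L,Y}; candidates ⊆ {A,G,H,M}.
size 0: {}; under {} W still reaches {A,G,H,L,M,Y} ∋ Y.
{A}: W⊥Y given {A} in G with W→· removed — back-door holds.
P(Y|do(W)) = Σ_{A} P(Y|W,A)·P(A).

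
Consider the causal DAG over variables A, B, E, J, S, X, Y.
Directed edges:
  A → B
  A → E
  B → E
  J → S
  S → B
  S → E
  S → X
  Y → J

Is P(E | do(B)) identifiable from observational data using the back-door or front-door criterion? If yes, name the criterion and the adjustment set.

P(E|do(B)): backdoor, adjust for {A, S}.

desc(B)\{B}={E}; candidates ⊆ {A,J,S,X,Y}.
size 0: {}; under {} B still reaches {A,E,J,S,X,Y} ∋ E.
size 1: {A}, {J}, {S} …(+2); under {A} B still reaches {E,J,S,X,Y} ∋ E.
{A,S}: B⊥E given {A,S} in G with B→· removed — back-door holds.
P(E|do(B)) = Σ_{A,S} P(E|B,A,S)·P(A,S).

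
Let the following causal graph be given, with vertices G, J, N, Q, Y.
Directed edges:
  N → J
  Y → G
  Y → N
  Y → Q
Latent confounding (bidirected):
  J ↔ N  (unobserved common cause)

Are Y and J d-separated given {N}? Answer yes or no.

Bayes-Ball from Y | {N} reaches {G,J,Q}.
J ∈ reach(Y|{N}) ⇒ Y ⊥̸ J | {N}.

No — Y and J are d-connected given {N}.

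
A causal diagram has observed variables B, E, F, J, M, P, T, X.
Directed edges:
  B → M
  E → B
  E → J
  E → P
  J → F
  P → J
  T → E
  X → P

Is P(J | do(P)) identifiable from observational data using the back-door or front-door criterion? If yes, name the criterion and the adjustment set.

desc(P)\{P}={F,J}; candidates ⊆ {B,E,M,T,X}.
size 0: {}; under {} P still reaches {B,E,F,J,M,T,X} ∋ J.
{E}: P⊥J given {E} in G with P→· removed — back-door holds.
P(J|do(P)) = Σ_{E} P(J|P,E)·P(E).

P(J|do(P)): backdoor, adjust for {E}.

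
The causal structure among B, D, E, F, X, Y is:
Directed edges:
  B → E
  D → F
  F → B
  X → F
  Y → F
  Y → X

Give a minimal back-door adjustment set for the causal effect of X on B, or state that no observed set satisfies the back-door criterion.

X→B: minimal back-door set {Y}.

desc(X)\{X}={B,E,F}; candidates ⊆ {D,Y}.
size 0: {}; under {} X still reaches {B,E,F,Y} ∋ B.
{Y}: X⊥B given {Y} in G with X→· removed — back-door holds.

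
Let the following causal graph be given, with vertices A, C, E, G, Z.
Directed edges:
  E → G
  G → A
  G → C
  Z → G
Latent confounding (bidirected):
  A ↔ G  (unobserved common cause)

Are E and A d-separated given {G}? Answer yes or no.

No — E and A are d-connected given {G}.

Bayes-Ball from E | {G} reaches {A,Z}.
A ∈ reach(E|{G}) ⇒ E ⊥̸ A | {G}.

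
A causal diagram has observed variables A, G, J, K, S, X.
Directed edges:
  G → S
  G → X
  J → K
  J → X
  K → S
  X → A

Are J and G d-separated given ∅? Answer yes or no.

Yes — J ⊥ G | ∅.

Bayes-Ball from J | ∅ reaches {A,K,S,X}.
G ∉ reach(J|∅) ⇒ J ⊥ G | ∅.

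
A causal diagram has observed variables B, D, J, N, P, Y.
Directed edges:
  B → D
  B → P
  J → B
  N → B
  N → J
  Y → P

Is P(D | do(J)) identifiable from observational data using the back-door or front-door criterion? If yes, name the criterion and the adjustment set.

P(D|do(J)): backdoor, adjust for {N}.

desc(J)\{J}={B,D,P}; candidates ⊆ {N,Y}.
size 0: {}; under {} J still reaches {B,D,N,P} ∋ D.
{N}: J⊥D given {N} in G with J→· removed — back-door holds.
P(D|do(J)) = Σ_{N} P(D|J,N)·P(N).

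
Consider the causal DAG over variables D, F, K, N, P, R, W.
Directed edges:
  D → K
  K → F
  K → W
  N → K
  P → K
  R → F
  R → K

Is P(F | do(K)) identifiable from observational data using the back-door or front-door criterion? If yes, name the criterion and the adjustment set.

desc(K)\{K}={F,W}; candidates ⊆ {D,N,P,R}.
size 0: {}; under {} K still reaches {D,F,N,P,R} ∋ F.
{R}: K⊥F given {R} in G with K→· removed — back-door holds.
P(F|do(K)) = Σ_{R} P(F|K,R)·P(R).

P(F|do(K)): backdoor, adjust for {R}.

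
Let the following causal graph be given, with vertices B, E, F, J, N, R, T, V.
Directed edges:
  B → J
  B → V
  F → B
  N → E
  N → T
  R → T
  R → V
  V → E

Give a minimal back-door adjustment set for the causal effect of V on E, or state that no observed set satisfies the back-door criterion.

desc(V)\{V}={E}; candidates ⊆ {B,F,J,N,R,T}.
∅: V⊥E given ∅ in G with V→· removed — back-door holds.

V→E: minimal back-door set ∅.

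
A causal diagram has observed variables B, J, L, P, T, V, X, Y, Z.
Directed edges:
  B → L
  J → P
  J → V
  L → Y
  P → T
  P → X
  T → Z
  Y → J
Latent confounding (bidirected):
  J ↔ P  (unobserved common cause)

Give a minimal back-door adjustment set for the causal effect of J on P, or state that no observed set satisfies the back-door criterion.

J→P: no observed back-door set.

desc(J)\{J}={P,T,V,X,Z}; candidates ⊆ {B,L,Y}.
J↔P: latent back-door arc(s) into J.
size 0: {}; under {} J still reaches {B,L,P,T,X,Y,Z} ∋ P.
size 1: {B}, {L}, {Y}; under {B} J still reaches {L,P,T,X,Y,Z} ∋ P.
size 2: {B,L}, {B,Y}, {L,Y}; under {B,L} J still reaches {P,T,X,Y,Z} ∋ P.
J↔P cannot be blocked by any observed set — no back-door set.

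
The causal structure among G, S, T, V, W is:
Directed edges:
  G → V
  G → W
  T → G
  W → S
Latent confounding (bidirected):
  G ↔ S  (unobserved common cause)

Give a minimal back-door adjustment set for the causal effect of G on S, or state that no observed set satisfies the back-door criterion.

desc(G)\{G}={S,V,W}; candidates ⊆ {T}.
G↔S: latent back-door arc(s) into G.
size 0: {}; under {} G still reaches {S,T} ∋ S.
size 1: {T}; under {T} G still reaches {S} ∋ S.
G↔S cannot be blocked by any observed set — no back-door set.

G→S: no observed back-door set.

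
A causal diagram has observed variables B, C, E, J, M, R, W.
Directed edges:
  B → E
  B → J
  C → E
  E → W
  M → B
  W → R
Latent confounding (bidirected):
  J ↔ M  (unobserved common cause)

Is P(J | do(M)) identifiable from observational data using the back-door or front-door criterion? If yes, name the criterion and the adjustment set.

P(J|do(M)): frontdoor, adjust for {B}.

desc(M)\{M}={B,E,J,R,W}; candidates ⊆ {C}.
M↔J: latent back-door arc(s) into M.
size 0: {}; under {} M still reaches {J} ∋ J.
size 1: {C}; under {C} M still reaches {J} ∋ J.
M↔J cannot be blocked by any observed set — no back-door set.
{B}: (i) intercepts every directed M→J path; (ii) no back-door M→{B}; (iii) {M} blocks every back-door {B}→J. Front-door holds.
P(J|do(M)) = Σ_{B} P(B|M) Σ_{M'} P(J|B,M')P(M').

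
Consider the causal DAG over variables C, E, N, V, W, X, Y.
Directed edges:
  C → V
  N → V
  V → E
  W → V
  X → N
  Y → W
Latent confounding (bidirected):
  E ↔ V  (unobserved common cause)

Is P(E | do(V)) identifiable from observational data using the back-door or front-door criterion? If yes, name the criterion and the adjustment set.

desc(V)\{V}={E}; candidates ⊆ {C,N,W,X,Y}.
V↔E: latent back-door arc(s) into V.
size 0: {}; under {} V still reaches {C,E,N,W,X,Y} ∋ E.
size 1: {C}, {N}, {W} …(+2); under {C} V still reaches {E,N,W,X,Y} ∋ E.
size 2: {C,N}, {C,W}, {C,X} …(+7); under {C,N} V still reaches {E,W,Y} ∋ E.
V↔E cannot be blocked by any observed set — no back-door set.
No mediator lies on a directed V→…→E path.
Neither criterion identifies P(E|do(V)) in this graph.

P(E|do(V)): not identifiable (no BD/FD set).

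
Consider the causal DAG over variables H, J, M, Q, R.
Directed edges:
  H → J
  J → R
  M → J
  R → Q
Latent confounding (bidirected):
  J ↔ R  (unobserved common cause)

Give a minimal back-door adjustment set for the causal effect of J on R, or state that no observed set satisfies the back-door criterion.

desc(J)\{J}={Q,R}; candidates ⊆ {H,M}.
J↔R: latent back-door arc(s) into J.
size 0: {}; under {} J still reaches {H,M,Q,R} ∋ R.
size 1: {H}, {M}; under {H} J still reaches {M,Q,R} ∋ R.
size 2: {H,M}; under {H,M} J still reaches {Q,R} ∋ R.
J↔R cannot be blocked by any observed set — no back-door set.

J→R: no observed back-door set.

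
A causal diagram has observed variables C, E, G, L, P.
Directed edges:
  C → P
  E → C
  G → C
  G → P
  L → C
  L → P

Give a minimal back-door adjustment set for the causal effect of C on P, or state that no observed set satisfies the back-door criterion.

C→P: minimal back-door set {G, L}.

desc(C)\{C}={P}; candidates ⊆ {E,G,L}.
size 0: {}; under {} C still reaches {E,G,L,P} ∋ P.
size 1: {E}, {G}, {L}; under {E} C still reaches {G,L,P} ∋ P.
{G,L}: C⊥P given {G,L} in G with C→· removed — back-door holds.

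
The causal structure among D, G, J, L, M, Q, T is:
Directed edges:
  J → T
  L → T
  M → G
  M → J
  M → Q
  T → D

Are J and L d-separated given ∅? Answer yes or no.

Yes — J ⊥ L | ∅.

Bayes-Ball from J | ∅ reaches {D,G,M,Q,T}.
L ∉ reach(J|∅) ⇒ J ⊥ L | ∅.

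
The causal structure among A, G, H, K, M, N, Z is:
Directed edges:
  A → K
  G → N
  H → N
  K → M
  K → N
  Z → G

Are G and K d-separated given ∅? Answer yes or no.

Yes — G ⊥ K | ∅.

Bayes-Ball from G | ∅ reaches {N,Z}.
K ∉ reach(G|∅) ⇒ G ⊥ K | ∅.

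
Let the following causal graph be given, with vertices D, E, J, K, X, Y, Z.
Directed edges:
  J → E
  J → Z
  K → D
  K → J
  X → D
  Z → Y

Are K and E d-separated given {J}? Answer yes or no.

Yes — K ⊥ E | {J}.

Bayes-Ball from K | {J} reaches {D}.
E ∉ reach(K|{J}) ⇒ K ⊥ E | {J}.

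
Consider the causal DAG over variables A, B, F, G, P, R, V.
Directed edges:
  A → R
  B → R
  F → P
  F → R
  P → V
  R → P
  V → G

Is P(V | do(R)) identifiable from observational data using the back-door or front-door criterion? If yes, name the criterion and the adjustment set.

desc(R)\{R}={G,P,V}; candidates ⊆ {A,B,F}.
size 0: {}; under {} R still reaches {A,B,F,G,P,V} ∋ V.
{F}: R⊥V given {F} in G with R→· removed — back-door holds.
P(V|do(R)) = Σ_{F} P(V|R,F)·P(F).

P(V|do(R)): backdoor, adjust for {F}.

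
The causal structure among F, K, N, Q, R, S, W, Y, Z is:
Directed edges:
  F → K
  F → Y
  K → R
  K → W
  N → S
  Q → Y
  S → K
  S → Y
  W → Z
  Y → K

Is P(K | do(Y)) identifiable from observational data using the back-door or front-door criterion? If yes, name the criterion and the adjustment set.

P(K|do(Y)): backdoor, adjust for {F, S}.

desc(Y)\{Y}={K,R,W,Z}; candidates ⊆ {F,N,Q,S}.
size 0: {}; under {} Y still reaches {F,K,N,Q,R,S,W,Z} ∋ K.
size 1: {F}, {N}, {Q} …(+1); under {F} Y still reaches {K,N,Q,R,S,W,Z} ∋ K.
{F,S}: Y⊥K given {F,S} in G with Y→· removed — back-door holds.
P(K|do(Y)) = Σ_{F,S} P(K|Y,F,S)·P(F,S).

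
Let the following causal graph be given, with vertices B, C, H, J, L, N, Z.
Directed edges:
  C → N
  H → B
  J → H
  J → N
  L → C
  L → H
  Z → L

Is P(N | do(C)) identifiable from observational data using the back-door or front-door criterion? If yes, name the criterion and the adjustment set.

desc(C)\{C}={N}; candidates ⊆ {B,H,J,L,Z}.
∅: C⊥N given ∅ in G with C→· removed — back-door holds.
P(N|do(C)) = P(N|C) — no adjustment needed.

P(N|do(C)): backdoor, adjust for ∅.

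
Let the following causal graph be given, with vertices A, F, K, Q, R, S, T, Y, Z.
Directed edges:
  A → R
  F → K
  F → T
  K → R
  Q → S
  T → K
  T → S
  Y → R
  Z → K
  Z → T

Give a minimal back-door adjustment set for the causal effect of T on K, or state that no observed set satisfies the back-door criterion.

T→K: minimal back-door set {F, Z}.

desc(T)\{T}={K,R,S}; candidates ⊆ {A,F,Q,Y,Z}.
size 0: {}; under {} T still reaches {F,K,R,Z} ∋ K.
size 1: {A}, {F}, {Q} …(+2); under {A} T still reaches {F,K,R,Z} ∋ K.
{F,Z}: T⊥K given {F,Z} in G with T→· removed — back-door holds.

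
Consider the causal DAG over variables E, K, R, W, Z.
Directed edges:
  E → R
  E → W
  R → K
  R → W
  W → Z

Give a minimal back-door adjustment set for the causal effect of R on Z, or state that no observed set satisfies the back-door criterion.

desc(R)\{R}={K,W,Z}; candidates ⊆ {E}.
size 0: {}; under {} R still reaches {E,W,Z} ∋ Z.
{E}: R⊥Z given {E} in G with R→· removed — back-door holds.

R→Z: minimal back-door set {E}.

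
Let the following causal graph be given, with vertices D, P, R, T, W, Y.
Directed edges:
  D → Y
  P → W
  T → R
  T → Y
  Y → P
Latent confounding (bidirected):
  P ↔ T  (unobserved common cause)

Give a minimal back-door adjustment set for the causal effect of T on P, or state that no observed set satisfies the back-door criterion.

T→P: no observed back-door set.

desc(T)\{T}={P,R,W,Y}; candidates ⊆ {D}.
T↔P: latent back-door arc(s) into T.
size 0: {}; under {} T still reaches {P,W} ∋ P.
size 1: {D}; under {D} T still reaches {P,W} ∋ P.
T↔P cannot be blocked by any observed set — no back-door set.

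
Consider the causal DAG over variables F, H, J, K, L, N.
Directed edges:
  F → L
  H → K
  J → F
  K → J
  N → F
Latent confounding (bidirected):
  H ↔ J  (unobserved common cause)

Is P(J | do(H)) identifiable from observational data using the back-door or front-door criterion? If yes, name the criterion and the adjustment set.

P(J|do(H)): frontdoor, adjust for {K}.

desc(H)\{H}={F,J,K,L}; candidates ⊆ {N}.
H↔J: latent back-door arc(s) into H.
size 0: {}; under {} H still reaches {F,J,L} ∋ J.
size 1: {N}; under {N} H still reaches {F,J,L} ∋ J.
H↔J cannot be blocked by any observed set — no back-door set.
{K}: (i) intercepts every directed H→J path; (ii) no back-door H→{K}; (iii) {H} blocks every back-door {K}→J. Front-door holds.
P(J|do(H)) = Σ_{K} P(K|H) Σ_{H'} P(J|K,H')P(H').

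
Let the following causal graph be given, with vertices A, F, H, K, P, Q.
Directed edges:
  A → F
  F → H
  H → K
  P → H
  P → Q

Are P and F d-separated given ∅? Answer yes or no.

Yes — P ⊥ F | ∅.

Bayes-Ball from P | ∅ reaches {H,K,Q}.
F ∉ reach(P|∅) ⇒ P ⊥ F | ∅.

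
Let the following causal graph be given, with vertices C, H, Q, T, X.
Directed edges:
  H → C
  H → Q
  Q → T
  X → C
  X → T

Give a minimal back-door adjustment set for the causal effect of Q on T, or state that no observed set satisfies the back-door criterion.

desc(Q)\{Q}={T}; candidates ⊆ {C,H,X}.
∅: Q⊥T given ∅ in G with Q→· removed — back-door holds.

Q→T: minimal back-door set ∅.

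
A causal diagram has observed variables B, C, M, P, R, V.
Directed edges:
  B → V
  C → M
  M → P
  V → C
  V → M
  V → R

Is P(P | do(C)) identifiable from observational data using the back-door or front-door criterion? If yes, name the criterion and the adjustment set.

P(P|do(C)): backdoor, adjust for {V}.

desc(C)\{C}={M,P}; candidates ⊆ {B,R,V}.
size 0: {}; under {} C still reaches {B,M,P,R,V} ∋ P.
{V}: C⊥P given {V} in G with C→· removed — back-door holds.
P(P|do(C)) = Σ_{V} P(P|C,V)·P(V).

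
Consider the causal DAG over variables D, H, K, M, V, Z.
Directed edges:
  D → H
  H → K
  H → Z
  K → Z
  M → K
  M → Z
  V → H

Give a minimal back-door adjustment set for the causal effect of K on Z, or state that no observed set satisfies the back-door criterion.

desc(K)\{K}={Z}; candidates ⊆ {D,H,M,V}.
size 0: {}; under {} K still reaches {D,H,M,V,Z} ∋ Z.
size 1: {D}, {H}, {M} …(+1); under {D} K still reaches {H,M,V,Z} ∋ Z.
{H,M}: K⊥Z given {H,M} in G with K→· removed — back-door holds.

K→Z: minimal back-door set {H, M}.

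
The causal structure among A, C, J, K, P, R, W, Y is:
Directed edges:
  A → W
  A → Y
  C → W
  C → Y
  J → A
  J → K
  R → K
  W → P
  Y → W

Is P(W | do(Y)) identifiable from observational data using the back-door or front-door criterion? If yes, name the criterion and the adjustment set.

desc(Y)\{Y}={P,W}; candidates ⊆ {A,C,J,K,R}.
size 0: {}; under {} Y still reaches {A,C,J,K,P,W} ∋ W.
size 1: {A}, {C}, {J} …(+2); under {A} Y still reaches {C,P,W} ∋ W.
{A,C}: Y⊥W given {A,C} in G with Y→· removed — back-door holds.
P(W|do(Y)) = Σ_{A,C} P(W|Y,A,C)·P(A,C).

P(W|do(Y)): backdoor, adjust for {A, C}.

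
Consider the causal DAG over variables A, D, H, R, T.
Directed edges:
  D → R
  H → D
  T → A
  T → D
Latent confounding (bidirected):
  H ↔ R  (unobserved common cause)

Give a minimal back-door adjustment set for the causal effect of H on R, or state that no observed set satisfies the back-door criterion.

desc(H)\{H}={D,R}; candidates ⊆ {A,T}.
H↔R: latent back-door arc(s) into H.
size 0: {}; under {} H still reaches {R} ∋ R.
size 1: {A}, {T}; under {A} H still reaches {R} ∋ R.
size 2: {A,T}; under {A,T} H still reaches {R} ∋ R.
H↔R cannot be blocked by any observed set — no back-door set.

H→R: no observed back-door set.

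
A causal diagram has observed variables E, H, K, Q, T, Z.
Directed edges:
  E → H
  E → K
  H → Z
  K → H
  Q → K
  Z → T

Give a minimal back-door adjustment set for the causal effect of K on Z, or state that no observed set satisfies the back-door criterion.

desc(K)\{K}={H,T,Z}; candidates ⊆ {E,Q}.
size 0: {}; under {} K still reaches {E,H,Q,T,Z} ∋ Z.
{E}: K⊥Z given {E} in G with K→· removed — back-door holds.

K→Z: minimal back-door set {E}.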